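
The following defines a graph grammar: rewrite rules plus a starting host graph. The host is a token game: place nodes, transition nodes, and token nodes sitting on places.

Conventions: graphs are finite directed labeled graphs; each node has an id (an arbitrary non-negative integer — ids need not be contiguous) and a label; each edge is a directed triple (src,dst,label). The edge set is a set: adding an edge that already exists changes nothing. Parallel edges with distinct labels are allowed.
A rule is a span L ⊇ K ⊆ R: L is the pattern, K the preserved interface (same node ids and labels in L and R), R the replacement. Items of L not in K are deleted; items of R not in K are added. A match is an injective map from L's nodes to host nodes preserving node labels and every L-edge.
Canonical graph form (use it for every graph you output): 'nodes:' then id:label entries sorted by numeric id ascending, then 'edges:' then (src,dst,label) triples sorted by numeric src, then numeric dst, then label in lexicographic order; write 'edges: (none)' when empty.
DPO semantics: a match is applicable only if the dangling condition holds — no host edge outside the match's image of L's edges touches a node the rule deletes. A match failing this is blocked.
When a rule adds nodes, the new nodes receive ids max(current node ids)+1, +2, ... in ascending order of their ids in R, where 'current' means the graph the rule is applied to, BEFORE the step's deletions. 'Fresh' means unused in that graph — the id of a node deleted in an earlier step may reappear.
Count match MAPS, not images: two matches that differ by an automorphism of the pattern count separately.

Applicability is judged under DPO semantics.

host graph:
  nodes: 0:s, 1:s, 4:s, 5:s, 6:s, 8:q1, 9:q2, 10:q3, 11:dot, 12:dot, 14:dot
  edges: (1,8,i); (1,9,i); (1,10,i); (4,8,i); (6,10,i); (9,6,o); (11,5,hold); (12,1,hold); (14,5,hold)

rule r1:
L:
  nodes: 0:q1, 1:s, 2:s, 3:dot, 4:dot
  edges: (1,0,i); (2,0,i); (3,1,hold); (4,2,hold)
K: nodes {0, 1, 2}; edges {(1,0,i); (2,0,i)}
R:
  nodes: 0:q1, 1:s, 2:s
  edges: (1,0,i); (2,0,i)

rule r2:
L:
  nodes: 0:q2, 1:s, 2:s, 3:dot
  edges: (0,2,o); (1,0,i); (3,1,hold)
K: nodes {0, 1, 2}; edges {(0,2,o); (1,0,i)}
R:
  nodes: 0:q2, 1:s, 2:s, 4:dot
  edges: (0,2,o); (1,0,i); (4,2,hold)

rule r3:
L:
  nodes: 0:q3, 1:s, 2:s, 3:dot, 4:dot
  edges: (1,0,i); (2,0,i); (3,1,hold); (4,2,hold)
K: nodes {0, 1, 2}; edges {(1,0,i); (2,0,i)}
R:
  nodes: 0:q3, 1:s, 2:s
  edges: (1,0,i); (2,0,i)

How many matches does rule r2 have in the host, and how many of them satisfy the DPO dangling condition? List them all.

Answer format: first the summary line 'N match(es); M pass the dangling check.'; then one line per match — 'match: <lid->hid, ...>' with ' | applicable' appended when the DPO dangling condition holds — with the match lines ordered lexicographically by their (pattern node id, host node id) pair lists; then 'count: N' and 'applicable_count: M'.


1 match(es); 1 pass the dangling check.
match: 0->9, 1->1, 2->6, 3->12 | applicable
count: 1
applicable_count: 1


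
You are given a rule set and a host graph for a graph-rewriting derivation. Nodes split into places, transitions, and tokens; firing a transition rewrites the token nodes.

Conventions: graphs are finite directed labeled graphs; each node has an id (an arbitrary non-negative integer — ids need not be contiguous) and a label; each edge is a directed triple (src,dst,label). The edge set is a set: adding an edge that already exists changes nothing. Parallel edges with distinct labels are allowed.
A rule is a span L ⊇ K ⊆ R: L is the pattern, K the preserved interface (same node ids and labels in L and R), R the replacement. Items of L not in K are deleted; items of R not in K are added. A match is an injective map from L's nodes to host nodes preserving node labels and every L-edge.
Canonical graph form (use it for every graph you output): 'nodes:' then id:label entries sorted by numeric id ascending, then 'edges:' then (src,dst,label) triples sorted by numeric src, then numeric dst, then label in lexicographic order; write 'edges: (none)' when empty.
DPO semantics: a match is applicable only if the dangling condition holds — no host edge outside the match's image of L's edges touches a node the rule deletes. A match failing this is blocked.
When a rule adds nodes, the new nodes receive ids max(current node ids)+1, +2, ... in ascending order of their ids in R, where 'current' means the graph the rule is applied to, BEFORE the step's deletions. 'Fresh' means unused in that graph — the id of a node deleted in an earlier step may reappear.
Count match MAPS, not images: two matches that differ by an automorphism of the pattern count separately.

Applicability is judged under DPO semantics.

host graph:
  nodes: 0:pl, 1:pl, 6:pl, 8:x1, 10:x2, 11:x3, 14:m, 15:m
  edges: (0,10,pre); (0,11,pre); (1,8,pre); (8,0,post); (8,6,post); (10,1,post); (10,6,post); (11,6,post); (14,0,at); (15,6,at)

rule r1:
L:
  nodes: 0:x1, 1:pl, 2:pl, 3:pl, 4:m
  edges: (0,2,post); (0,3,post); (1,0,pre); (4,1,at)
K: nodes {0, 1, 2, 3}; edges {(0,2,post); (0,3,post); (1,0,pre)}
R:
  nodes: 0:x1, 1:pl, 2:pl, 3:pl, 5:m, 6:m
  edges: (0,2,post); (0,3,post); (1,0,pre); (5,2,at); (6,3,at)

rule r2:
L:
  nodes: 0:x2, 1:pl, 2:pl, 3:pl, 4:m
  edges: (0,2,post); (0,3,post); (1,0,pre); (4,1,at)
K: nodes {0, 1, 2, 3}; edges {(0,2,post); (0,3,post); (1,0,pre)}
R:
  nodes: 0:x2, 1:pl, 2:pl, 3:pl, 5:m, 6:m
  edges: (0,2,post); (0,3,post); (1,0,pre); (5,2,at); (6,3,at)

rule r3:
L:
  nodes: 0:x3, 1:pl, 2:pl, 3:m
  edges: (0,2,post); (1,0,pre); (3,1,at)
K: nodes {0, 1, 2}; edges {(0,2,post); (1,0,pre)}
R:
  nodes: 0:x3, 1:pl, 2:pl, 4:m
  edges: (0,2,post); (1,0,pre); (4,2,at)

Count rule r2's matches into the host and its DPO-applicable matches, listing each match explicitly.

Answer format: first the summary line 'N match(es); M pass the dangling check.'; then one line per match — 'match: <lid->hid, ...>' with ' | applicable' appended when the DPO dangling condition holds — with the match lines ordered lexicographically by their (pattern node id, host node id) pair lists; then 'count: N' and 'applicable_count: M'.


2 match(es); 2 pass the dangling check.
match: 0->10, 1->0, 2->1, 3->6, 4->14 | applicable
match: 0->10, 1->0, 2->6, 3->1, 4->14 | applicable
count: 2
applicable_count: 2


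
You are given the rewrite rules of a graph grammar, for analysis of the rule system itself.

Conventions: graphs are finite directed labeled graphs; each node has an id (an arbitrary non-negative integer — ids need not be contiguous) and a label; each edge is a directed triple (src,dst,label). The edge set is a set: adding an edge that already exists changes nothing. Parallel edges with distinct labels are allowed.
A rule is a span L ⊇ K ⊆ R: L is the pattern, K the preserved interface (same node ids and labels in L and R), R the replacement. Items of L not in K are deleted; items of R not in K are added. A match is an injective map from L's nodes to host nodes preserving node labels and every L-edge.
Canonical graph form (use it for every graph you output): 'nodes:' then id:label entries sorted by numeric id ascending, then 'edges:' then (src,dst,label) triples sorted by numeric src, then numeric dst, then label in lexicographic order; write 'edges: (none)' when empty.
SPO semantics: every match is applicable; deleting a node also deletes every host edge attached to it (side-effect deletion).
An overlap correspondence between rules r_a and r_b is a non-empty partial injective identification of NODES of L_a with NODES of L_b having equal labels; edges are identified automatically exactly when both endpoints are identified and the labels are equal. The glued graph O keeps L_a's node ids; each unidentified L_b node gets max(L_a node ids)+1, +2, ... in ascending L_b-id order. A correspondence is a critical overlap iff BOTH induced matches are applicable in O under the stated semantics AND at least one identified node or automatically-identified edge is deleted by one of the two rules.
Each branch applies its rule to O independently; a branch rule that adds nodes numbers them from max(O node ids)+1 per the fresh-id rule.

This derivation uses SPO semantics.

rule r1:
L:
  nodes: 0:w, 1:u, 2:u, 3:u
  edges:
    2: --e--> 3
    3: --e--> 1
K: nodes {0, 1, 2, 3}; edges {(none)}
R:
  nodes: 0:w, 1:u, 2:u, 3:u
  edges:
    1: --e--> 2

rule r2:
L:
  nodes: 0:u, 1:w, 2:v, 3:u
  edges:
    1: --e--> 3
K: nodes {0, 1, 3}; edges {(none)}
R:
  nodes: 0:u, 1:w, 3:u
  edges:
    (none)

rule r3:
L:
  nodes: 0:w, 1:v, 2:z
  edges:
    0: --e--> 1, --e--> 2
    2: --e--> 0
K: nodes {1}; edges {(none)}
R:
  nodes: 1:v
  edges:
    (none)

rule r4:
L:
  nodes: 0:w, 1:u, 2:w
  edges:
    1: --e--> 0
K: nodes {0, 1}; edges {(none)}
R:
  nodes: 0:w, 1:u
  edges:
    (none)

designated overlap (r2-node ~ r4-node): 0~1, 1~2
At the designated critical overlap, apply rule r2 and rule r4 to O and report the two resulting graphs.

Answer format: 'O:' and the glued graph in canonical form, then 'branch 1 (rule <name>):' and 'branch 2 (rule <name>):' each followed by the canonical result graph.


O:
nodes: 0:u, 1:w, 2:v, 3:u, 4:w
edges: (0,4,e); (1,3,e)
branch 1 (rule r2):
nodes: 0:u, 1:w, 3:u, 4:w
edges: (0,4,e)
branch 2 (rule r4):
nodes: 0:u, 2:v, 3:u, 4:w
edges: (none)


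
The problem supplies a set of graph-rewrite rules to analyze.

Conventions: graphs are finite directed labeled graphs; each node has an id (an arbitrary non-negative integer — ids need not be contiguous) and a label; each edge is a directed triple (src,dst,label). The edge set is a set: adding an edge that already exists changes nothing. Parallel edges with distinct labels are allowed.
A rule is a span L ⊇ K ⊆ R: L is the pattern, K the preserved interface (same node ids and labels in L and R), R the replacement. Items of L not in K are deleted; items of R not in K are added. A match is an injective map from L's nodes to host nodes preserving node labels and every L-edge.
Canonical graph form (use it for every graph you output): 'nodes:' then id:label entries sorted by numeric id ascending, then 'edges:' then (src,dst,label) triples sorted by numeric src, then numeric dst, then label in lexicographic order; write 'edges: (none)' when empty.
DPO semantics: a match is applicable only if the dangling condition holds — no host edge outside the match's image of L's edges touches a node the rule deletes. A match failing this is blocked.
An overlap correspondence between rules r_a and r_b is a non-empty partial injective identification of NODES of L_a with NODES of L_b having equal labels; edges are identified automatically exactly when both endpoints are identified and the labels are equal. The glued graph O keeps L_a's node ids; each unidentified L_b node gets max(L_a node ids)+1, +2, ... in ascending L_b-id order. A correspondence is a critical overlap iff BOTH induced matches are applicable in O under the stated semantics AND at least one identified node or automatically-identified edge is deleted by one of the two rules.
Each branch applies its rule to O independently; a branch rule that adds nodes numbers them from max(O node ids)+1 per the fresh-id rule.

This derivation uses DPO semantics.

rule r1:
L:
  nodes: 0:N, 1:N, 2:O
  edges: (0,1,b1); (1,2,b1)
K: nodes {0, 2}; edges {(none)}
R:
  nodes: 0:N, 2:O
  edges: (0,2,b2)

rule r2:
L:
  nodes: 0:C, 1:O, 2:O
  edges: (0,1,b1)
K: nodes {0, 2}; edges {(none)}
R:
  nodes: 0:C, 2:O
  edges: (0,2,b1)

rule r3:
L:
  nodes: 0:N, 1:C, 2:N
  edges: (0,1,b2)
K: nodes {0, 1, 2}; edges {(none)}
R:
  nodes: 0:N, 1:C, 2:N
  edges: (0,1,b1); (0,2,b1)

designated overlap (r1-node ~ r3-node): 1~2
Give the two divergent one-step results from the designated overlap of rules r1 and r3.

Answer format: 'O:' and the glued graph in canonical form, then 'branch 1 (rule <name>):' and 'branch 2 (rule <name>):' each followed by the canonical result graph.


O:
nodes: 0:N, 1:N, 2:O, 3:N, 4:C
edges: (0,1,b1); (1,2,b1); (3,4,b2)
branch 1 (rule r1):
nodes: 0:N, 2:O, 3:N, 4:C
edges: (0,2,b2); (3,4,b2)
branch 2 (rule r3):
nodes: 0:N, 1:N, 2:O, 3:N, 4:C
edges: (0,1,b1); (1,2,b1); (3,1,b1); (3,4,b1)


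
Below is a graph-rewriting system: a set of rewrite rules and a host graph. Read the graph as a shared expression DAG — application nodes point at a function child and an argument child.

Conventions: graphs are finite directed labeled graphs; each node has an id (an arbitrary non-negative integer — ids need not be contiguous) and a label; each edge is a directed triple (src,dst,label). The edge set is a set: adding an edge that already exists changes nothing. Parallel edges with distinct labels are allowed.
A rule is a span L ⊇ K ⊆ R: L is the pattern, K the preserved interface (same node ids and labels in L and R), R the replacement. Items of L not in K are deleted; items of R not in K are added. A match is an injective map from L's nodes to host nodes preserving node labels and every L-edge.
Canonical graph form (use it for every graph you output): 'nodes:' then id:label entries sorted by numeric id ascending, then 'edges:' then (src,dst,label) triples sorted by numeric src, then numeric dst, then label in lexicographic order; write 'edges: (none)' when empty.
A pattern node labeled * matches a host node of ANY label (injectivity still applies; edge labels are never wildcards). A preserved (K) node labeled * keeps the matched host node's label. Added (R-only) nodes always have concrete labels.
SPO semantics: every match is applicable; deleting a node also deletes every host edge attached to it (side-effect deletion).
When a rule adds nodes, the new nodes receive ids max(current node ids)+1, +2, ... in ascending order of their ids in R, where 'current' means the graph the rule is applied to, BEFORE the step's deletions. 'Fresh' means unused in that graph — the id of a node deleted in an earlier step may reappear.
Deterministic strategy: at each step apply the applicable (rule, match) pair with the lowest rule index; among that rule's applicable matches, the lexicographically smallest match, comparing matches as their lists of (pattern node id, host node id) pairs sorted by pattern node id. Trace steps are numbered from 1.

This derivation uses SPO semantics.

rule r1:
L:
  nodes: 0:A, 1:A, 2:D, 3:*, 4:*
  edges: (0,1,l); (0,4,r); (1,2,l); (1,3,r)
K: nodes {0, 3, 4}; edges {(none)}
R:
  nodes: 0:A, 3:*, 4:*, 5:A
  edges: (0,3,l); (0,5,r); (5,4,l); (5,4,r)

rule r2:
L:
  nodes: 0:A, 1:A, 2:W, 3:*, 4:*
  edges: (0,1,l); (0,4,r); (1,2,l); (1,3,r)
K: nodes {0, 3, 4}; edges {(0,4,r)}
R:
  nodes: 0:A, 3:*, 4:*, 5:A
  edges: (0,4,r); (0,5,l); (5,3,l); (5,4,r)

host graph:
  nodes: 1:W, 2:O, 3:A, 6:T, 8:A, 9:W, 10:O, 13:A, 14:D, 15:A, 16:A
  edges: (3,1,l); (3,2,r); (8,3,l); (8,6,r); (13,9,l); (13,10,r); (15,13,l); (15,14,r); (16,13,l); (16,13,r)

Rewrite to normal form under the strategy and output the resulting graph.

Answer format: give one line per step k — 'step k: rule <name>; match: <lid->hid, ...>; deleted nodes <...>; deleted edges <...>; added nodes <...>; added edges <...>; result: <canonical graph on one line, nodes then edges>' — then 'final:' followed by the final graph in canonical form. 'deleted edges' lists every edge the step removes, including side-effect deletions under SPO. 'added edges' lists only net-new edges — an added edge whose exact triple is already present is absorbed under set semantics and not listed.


step 1: rule r2; match: 0->8, 1->3, 2->1, 3->2, 4->6; deleted nodes 1, 3; deleted edges (3,1,l); (3,2,r); (8,3,l); added nodes 17; added edges (8,17,l); (17,2,l); (17,6,r); result: nodes: 2:O, 6:T, 8:A, 9:W, 10:O, 13:A, 14:D, 15:A, 16:A, 17:A edges: (8,6,r); (8,17,l); (13,9,l); (13,10,r); (15,13,l); (15,14,r); (16,13,l); (16,13,r); (17,2,l); (17,6,r)
step 2: rule r2; match: 0->15, 1->13, 2->9, 3->10, 4->14; deleted nodes 9, 13; deleted edges (13,9,l); (13,10,r); (15,13,l); (16,13,l); (16,13,r); added nodes 18; added edges (15,18,l); (18,10,l); (18,14,r); result: nodes: 2:O, 6:T, 8:A, 10:O, 14:D, 15:A, 16:A, 17:A, 18:A edges: (8,6,r); (8,17,l); (15,14,r); (15,18,l); (17,2,l); (17,6,r); (18,10,l); (18,14,r)
final:
nodes: 2:O, 6:T, 8:A, 10:O, 14:D, 15:A, 16:A, 17:A, 18:A
edges: (8,6,r); (8,17,l); (15,14,r); (15,18,l); (17,2,l); (17,6,r); (18,10,l); (18,14,r)


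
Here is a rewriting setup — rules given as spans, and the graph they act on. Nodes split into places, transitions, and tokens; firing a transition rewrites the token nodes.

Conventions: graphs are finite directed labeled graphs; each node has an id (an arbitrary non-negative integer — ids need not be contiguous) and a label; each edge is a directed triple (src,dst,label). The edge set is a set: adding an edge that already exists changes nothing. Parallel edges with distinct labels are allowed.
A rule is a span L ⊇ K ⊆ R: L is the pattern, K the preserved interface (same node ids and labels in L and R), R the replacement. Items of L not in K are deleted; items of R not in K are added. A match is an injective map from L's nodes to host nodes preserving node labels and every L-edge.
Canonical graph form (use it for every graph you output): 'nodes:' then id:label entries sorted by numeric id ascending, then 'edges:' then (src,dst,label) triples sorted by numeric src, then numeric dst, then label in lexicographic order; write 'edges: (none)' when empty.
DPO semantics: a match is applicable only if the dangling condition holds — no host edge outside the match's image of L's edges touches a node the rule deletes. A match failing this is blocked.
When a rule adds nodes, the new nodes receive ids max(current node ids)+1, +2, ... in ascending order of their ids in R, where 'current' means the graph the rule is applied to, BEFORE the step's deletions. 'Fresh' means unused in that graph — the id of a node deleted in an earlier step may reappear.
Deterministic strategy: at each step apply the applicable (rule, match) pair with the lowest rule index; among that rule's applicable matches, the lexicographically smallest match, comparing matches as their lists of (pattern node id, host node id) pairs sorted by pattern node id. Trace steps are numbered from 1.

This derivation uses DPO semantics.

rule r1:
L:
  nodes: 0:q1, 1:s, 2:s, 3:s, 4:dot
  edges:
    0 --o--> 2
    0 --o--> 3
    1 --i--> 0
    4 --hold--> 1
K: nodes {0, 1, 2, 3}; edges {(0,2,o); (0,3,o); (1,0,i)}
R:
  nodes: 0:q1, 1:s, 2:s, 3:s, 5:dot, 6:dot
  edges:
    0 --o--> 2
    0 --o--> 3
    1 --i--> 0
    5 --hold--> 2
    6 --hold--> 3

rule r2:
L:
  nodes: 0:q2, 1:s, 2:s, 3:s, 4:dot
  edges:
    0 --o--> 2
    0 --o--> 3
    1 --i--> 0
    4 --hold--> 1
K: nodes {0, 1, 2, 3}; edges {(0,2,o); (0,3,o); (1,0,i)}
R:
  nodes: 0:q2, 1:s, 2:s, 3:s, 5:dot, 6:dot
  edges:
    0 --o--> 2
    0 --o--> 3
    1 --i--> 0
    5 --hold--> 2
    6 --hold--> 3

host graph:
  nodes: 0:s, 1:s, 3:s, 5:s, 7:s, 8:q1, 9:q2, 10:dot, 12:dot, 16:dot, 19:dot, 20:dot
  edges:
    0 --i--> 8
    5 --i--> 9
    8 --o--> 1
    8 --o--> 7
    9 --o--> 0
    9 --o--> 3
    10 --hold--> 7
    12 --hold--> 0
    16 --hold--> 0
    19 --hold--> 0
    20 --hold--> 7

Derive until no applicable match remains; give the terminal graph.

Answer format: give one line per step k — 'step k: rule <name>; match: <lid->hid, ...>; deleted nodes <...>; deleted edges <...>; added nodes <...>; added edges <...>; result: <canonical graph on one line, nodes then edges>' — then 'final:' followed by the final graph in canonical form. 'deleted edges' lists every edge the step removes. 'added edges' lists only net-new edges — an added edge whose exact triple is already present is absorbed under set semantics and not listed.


step 1: rule r1; match: 0->8, 1->0, 2->1, 3->7, 4->12; deleted nodes 12; deleted edges (12,0,hold); added nodes 21, 22; added edges (21,1,hold); (22,7,hold); result: nodes: 0:s, 1:s, 3:s, 5:s, 7:s, 8:q1, 9:q2, 10:dot, 16:dot, 19:dot, 20:dot, 21:dot, 22:dot edges: (0,8,i); (5,9,i); (8,1,o); (8,7,o); (9,0,o); (9,3,o); (10,7,hold); (16,0,hold); (19,0,hold); (20,7,hold); (21,1,hold); (22,7,hold)
step 2: rule r1; match: 0->8, 1->0, 2->1, 3->7, 4->16; deleted nodes 16; deleted edges (16,0,hold); added nodes 23, 24; added edges (23,1,hold); (24,7,hold); result: nodes: 0:s, 1:s, 3:s, 5:s, 7:s, 8:q1, 9:q2, 10:dot, 19:dot, 20:dot, 21:dot, 22:dot, 23:dot, 24:dot edges: (0,8,i); (5,9,i); (8,1,o); (8,7,o); (9,0,o); (9,3,o); (10,7,hold); (19,0,hold); (20,7,hold); (21,1,hold); (22,7,hold); (23,1,hold); (24,7,hold)
step 3: rule r1; match: 0->8, 1->0, 2->1, 3->7, 4->19; deleted nodes 19; deleted edges (19,0,hold); added nodes 25, 26; added edges (25,1,hold); (26,7,hold); result: nodes: 0:s, 1:s, 3:s, 5:s, 7:s, 8:q1, 9:q2, 10:dot, 20:dot, 21:dot, 22:dot, 23:dot, 24:dot, 25:dot, 26:dot edges: (0,8,i); (5,9,i); (8,1,o); (8,7,o); (9,0,o); (9,3,o); (10,7,hold); (20,7,hold); (21,1,hold); (22,7,hold); (23,1,hold); (24,7,hold); (25,1,hold); (26,7,hold)
final:
nodes: 0:s, 1:s, 3:s, 5:s, 7:s, 8:q1, 9:q2, 10:dot, 20:dot, 21:dot, 22:dot, 23:dot, 24:dot, 25:dot, 26:dot
edges: (0,8,i); (5,9,i); (8,1,o); (8,7,o); (9,0,o); (9,3,o); (10,7,hold); (20,7,hold); (21,1,hold); (22,7,hold); (23,1,hold); (24,7,hold); (25,1,hold); (26,7,hold)


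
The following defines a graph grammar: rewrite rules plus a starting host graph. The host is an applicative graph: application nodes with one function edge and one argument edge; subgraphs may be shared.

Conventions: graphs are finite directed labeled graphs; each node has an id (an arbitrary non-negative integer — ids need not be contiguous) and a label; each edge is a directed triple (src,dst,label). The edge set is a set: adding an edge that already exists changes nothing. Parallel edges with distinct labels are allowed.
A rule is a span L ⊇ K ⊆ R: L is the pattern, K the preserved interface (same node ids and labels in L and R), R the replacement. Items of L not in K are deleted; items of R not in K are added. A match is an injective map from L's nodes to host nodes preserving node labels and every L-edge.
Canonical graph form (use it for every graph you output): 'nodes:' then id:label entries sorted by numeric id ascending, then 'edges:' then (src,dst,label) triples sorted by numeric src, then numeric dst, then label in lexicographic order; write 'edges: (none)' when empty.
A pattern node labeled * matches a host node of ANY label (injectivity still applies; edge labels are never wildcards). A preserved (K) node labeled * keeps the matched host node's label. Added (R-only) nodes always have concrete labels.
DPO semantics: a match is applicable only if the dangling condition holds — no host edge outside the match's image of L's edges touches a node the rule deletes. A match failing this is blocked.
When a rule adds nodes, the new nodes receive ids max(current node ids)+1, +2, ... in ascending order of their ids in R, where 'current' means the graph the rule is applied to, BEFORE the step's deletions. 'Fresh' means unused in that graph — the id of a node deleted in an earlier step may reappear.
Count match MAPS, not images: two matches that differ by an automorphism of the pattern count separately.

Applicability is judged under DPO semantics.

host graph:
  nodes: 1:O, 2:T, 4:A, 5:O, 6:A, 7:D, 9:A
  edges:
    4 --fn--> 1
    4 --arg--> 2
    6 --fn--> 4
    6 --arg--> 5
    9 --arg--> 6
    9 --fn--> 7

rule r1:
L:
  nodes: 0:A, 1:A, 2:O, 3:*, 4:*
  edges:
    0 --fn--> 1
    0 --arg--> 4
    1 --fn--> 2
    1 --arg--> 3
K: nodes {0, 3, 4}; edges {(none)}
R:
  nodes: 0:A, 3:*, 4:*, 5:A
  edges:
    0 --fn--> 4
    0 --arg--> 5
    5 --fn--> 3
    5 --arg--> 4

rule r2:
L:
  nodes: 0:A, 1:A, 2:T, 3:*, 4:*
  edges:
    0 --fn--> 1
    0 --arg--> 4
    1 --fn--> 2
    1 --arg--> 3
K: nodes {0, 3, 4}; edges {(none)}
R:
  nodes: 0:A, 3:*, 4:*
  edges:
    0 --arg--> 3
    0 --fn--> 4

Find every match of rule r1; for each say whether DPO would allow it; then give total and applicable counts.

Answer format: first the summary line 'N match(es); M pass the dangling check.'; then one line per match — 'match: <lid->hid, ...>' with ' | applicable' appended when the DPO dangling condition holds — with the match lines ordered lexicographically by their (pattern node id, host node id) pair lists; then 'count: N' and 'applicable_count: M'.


1 match(es); 1 pass the dangling check.
match: 0->6, 1->4, 2->1, 3->2, 4->5 | applicable
count: 1
applicable_count: 1


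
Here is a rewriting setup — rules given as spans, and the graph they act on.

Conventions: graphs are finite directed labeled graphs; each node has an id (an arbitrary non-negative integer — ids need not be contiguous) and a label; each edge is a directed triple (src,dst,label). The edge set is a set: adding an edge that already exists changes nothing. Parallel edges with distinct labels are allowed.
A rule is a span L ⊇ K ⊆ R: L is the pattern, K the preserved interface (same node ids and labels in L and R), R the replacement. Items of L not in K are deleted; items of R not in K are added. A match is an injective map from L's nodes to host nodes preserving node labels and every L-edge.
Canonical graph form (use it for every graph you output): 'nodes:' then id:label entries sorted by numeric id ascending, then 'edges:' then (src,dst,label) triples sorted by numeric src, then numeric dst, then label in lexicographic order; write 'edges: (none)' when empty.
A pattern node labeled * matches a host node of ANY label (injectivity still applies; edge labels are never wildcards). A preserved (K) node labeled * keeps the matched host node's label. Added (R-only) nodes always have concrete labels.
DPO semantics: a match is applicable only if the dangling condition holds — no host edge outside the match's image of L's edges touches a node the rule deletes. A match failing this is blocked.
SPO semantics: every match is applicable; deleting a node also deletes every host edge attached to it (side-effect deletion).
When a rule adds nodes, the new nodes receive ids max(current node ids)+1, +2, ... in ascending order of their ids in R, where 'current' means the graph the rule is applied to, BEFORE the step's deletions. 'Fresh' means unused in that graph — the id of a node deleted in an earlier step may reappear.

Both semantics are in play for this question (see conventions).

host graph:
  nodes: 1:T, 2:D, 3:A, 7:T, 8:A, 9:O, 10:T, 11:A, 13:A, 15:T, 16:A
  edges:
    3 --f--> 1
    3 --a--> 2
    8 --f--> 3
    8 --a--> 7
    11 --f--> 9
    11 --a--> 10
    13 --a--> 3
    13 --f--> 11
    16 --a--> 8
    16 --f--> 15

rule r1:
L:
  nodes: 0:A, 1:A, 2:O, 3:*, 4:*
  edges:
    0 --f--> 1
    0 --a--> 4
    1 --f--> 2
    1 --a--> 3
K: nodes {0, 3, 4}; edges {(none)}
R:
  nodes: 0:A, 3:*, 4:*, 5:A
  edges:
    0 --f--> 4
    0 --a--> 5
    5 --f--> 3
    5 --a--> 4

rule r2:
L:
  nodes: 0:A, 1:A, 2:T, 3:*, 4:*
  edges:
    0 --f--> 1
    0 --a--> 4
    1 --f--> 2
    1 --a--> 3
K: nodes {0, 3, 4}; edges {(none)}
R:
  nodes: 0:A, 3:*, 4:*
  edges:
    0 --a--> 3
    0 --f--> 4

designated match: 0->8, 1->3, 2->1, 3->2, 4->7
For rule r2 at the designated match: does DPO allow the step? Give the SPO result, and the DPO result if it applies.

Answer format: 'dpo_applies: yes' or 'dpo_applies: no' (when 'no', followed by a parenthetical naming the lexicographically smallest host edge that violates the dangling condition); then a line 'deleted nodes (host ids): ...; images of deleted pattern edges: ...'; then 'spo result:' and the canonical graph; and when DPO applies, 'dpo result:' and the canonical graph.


dpo_applies: no
(the rule deletes node 3, which keeps host edge (13,3,a) outside the match image — the dangling condition fails, DPO blocks; SPO proceeds and side-deletes such edges)
deleted nodes (host ids): 1, 3; images of deleted pattern edges: (3,1,f); (3,2,a); (8,3,f); (8,7,a)
spo result:
nodes: 2:D, 7:T, 8:A, 9:O, 10:T, 11:A, 13:A, 15:T, 16:A
edges: (8,2,a); (8,7,f); (11,9,f); (11,10,a); (13,11,f); (16,8,a); (16,15,f)


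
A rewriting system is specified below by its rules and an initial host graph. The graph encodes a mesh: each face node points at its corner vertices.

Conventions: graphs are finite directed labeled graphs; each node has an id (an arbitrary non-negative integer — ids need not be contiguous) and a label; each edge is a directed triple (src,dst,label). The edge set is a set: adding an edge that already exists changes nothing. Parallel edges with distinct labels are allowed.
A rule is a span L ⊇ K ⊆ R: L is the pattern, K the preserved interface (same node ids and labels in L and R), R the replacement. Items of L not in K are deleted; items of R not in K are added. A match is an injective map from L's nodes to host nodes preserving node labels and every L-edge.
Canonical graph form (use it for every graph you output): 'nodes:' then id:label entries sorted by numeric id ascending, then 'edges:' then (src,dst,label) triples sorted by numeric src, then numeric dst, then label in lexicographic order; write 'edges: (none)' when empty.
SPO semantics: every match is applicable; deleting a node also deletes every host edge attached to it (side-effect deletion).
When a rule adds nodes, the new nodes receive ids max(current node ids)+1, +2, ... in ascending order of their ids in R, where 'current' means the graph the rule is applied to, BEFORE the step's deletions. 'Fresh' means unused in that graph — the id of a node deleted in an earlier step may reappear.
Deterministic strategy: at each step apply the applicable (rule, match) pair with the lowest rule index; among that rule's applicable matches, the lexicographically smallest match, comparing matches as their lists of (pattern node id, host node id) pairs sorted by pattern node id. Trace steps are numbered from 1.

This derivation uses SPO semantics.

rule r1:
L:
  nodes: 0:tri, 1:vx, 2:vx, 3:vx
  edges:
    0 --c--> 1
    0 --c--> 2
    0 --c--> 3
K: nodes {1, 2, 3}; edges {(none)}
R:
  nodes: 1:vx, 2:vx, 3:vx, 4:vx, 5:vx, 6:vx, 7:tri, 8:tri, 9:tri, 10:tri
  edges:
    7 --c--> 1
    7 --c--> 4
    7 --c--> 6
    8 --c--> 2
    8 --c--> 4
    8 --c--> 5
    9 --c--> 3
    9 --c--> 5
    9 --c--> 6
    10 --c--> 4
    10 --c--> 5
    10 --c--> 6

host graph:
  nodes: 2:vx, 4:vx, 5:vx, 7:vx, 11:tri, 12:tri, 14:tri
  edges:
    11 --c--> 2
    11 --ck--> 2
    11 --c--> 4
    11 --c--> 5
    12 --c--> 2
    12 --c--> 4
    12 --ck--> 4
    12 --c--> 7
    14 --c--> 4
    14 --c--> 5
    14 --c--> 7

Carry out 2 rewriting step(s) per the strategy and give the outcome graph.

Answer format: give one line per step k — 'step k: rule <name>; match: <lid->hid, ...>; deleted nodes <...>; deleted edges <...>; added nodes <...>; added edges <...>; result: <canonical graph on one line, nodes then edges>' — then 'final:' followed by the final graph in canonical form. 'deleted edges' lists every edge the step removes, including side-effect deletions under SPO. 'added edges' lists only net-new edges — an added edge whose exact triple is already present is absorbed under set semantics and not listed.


step 1: rule r1; match: 0->11, 1->2, 2->4, 3->5; deleted nodes 11; deleted edges (11,2,c); (11,2,ck); (11,4,c); (11,5,c); added nodes 15, 16, 17, 18, 19, 20, 21; added edges (18,2,c); (18,15,c); (18,17,c); (19,4,c); (19,15,c); (19,16,c); (20,5,c); (20,16,c); (20,17,c); (21,15,c); (21,16,c); (21,17,c); result: nodes: 2:vx, 4:vx, 5:vx, 7:vx, 12:tri, 14:tri, 15:vx, 16:vx, 17:vx, 18:tri, 19:tri, 20:tri, 21:tri edges: (12,2,c); (12,4,c); (12,4,ck); (12,7,c); (14,4,c); (14,5,c); (14,7,c); (18,2,c); (18,15,c); (18,17,c); (19,4,c); (19,15,c); (19,16,c); (20,5,c); (20,16,c); (20,17,c); (21,15,c); (21,16,c); (21,17,c)
step 2: rule r1; match: 0->12, 1->2, 2->4, 3->7; deleted nodes 12; deleted edges (12,2,c); (12,4,c); (12,4,ck); (12,7,c); added nodes 22, 23, 24, 25, 26, 27, 28; added edges (25,2,c); (25,22,c); (25,24,c); (26,4,c); (26,22,c); (26,23,c); (27,7,c); (27,23,c); (27,24,c); (28,22,c); (28,23,c); (28,24,c); result: nodes: 2:vx, 4:vx, 5:vx, 7:vx, 14:tri, 15:vx, 16:vx, 17:vx, 18:tri, 19:tri, 20:tri, 21:tri, 22:vx, 23:vx, 24:vx, 25:tri, 26:tri, 27:tri, 28:tri edges: (14,4,c); (14,5,c); (14,7,c); (18,2,c); (18,15,c); (18,17,c); (19,4,c); (19,15,c); (19,16,c); (20,5,c); (20,16,c); (20,17,c); (21,15,c); (21,16,c); (21,17,c); (25,2,c); (25,22,c); (25,24,c); (26,4,c); (26,22,c); (26,23,c); (27,7,c); (27,23,c); (27,24,c); (28,22,c); (28,23,c); (28,24,c)
final:
nodes: 2:vx, 4:vx, 5:vx, 7:vx, 14:tri, 15:vx, 16:vx, 17:vx, 18:tri, 19:tri, 20:tri, 21:tri, 22:vx, 23:vx, 24:vx, 25:tri, 26:tri, 27:tri, 28:tri
edges: (14,4,c); (14,5,c); (14,7,c); (18,2,c); (18,15,c); (18,17,c); (19,4,c); (19,15,c); (19,16,c); (20,5,c); (20,16,c); (20,17,c); (21,15,c); (21,16,c); (21,17,c); (25,2,c); (25,22,c); (25,24,c); (26,4,c); (26,22,c); (26,23,c); (27,7,c); (27,23,c); (27,24,c); (28,22,c); (28,23,c); (28,24,c)


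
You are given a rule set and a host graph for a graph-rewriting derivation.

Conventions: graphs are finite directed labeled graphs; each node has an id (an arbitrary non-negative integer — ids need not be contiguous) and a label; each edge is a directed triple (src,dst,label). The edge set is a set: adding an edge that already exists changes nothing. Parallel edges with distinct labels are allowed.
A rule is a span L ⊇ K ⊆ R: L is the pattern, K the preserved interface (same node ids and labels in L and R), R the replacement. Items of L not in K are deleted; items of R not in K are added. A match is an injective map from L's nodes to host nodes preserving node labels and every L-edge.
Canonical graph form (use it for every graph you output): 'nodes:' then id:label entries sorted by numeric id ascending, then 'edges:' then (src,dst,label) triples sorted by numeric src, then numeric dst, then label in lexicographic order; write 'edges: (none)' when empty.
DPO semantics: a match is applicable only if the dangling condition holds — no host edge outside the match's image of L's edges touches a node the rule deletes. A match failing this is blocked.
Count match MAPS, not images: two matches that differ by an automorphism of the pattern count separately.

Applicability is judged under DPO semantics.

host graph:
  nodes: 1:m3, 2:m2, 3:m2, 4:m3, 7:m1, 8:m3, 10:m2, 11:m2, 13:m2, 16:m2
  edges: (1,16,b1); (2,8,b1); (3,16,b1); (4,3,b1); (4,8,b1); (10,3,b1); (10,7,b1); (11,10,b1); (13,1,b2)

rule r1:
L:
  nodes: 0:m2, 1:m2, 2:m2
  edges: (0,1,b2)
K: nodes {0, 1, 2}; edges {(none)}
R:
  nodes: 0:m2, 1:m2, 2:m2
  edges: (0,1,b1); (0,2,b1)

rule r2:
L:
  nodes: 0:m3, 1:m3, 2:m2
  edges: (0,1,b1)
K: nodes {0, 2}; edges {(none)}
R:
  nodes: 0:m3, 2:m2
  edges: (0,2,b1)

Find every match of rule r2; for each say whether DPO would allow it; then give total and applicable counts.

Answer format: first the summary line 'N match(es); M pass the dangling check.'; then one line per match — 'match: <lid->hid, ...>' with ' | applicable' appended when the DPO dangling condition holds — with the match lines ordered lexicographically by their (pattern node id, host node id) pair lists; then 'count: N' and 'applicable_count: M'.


6 match(es); 0 pass the dangling check.
match: 0->4, 1->8, 2->2
match: 0->4, 1->8, 2->3
match: 0->4, 1->8, 2->10
match: 0->4, 1->8, 2->11
match: 0->4, 1->8, 2->13
match: 0->4, 1->8, 2->16
count: 6
applicable_count: 0


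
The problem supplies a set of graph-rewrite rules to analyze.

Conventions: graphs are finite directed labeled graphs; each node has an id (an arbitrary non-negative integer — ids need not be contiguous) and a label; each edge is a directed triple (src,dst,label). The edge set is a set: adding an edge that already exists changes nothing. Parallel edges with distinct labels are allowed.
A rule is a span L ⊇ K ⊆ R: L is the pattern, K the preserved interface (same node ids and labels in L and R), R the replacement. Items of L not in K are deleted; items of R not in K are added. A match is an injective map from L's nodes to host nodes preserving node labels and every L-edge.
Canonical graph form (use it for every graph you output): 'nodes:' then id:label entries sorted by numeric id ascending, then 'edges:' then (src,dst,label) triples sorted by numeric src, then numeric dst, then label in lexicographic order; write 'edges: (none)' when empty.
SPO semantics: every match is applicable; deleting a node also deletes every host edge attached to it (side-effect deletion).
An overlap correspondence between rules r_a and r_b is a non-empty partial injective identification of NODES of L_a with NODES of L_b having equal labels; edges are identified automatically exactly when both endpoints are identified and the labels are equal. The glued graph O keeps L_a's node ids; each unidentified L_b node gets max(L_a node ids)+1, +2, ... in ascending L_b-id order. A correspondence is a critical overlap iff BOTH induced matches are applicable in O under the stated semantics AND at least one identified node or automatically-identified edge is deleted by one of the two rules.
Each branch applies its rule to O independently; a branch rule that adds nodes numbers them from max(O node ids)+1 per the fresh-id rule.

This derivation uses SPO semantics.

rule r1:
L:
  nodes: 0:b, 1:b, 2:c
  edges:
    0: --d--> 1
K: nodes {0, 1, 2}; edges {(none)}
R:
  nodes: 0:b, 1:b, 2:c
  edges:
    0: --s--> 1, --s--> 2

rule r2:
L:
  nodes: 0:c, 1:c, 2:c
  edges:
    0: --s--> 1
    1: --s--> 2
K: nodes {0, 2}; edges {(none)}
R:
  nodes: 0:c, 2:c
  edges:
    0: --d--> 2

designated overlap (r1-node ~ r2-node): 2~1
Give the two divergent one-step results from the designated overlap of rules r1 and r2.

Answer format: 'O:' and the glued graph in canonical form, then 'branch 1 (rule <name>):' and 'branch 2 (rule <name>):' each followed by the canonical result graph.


O:
nodes: 0:b, 1:b, 2:c, 3:c, 4:c
edges: (0,1,d); (2,4,s); (3,2,s)
branch 1 (rule r1):
nodes: 0:b, 1:b, 2:c, 3:c, 4:c
edges: (0,1,s); (0,2,s); (2,4,s); (3,2,s)
branch 2 (rule r2):
nodes: 0:b, 1:b, 3:c, 4:c
edges: (0,1,d); (3,4,d)


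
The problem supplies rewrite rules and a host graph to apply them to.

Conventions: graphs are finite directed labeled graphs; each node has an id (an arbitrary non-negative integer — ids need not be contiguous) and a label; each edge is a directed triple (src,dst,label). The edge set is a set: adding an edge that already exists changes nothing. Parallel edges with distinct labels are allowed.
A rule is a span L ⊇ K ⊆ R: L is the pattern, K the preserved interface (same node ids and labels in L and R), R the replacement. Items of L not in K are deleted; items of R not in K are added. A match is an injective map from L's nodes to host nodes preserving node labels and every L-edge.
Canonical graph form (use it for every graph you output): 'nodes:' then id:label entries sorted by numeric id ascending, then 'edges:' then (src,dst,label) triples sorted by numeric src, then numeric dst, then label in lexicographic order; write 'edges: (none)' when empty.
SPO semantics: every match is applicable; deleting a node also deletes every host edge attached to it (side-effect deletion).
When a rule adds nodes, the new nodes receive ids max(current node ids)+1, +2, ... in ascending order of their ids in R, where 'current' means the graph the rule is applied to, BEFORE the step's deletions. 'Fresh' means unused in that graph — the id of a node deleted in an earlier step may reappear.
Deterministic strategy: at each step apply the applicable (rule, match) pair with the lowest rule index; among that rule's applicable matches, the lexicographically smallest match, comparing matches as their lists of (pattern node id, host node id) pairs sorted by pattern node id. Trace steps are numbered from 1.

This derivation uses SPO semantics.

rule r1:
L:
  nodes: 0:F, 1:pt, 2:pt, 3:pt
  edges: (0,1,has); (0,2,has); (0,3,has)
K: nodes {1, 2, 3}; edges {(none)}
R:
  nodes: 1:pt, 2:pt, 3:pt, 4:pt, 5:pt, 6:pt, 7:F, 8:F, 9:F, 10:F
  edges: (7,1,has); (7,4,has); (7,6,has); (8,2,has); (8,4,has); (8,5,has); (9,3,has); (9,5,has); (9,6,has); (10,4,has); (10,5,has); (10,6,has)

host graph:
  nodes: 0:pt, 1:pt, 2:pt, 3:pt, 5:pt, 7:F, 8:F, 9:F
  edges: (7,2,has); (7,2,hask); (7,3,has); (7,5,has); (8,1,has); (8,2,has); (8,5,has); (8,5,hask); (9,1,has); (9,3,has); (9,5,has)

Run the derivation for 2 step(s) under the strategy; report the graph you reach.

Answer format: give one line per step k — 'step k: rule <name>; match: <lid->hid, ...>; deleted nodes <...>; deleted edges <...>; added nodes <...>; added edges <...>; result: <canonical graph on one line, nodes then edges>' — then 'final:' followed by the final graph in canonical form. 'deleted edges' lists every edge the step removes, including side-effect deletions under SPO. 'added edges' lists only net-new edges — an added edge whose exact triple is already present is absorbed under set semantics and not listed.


step 1: rule r1; match: 0->7, 1->2, 2->3, 3->5; deleted nodes 7; deleted edges (7,2,has); (7,2,hask); (7,3,has); (7,5,has); added nodes 10, 11, 12, 13, 14, 15, 16; added edges (13,2,has); (13,10,has); (13,12,has); (14,3,has); (14,10,has); (14,11,has); (15,5,has); (15,11,has); (15,12,has); (16,10,has); (16,11,has); (16,12,has); result: nodes: 0:pt, 1:pt, 2:pt, 3:pt, 5:pt, 8:F, 9:F, 10:pt, 11:pt, 12:pt, 13:F, 14:F, 15:F, 16:F edges: (8,1,has); (8,2,has); (8,5,has); (8,5,hask); (9,1,has); (9,3,has); (9,5,has); (13,2,has); (13,10,has); (13,12,has); (14,3,has); (14,10,has); (14,11,has); (15,5,has); (15,11,has); (15,12,has); (16,10,has); (16,11,has); (16,12,has)
step 2: rule r1; match: 0->8, 1->1, 2->2, 3->5; deleted nodes 8; deleted edges (8,1,has); (8,2,has); (8,5,has); (8,5,hask); added nodes 17, 18, 19, 20, 21, 22, 23; added edges (20,1,has); (20,17,has); (20,19,has); (21,2,has); (21,17,has); (21,18,has); (22,5,has); (22,18,has); (22,19,has); (23,17,has); (23,18,has); (23,19,has); result: nodes: 0:pt, 1:pt, 2:pt, 3:pt, 5:pt, 9:F, 10:pt, 11:pt, 12:pt, 13:F, 14:F, 15:F, 16:F, 17:pt, 18:pt, 19:pt, 20:F, 21:F, 22:F, 23:F edges: (9,1,has); (9,3,has); (9,5,has); (13,2,has); (13,10,has); (13,12,has); (14,3,has); (14,10,has); (14,11,has); (15,5,has); (15,11,has); (15,12,has); (16,10,has); (16,11,has); (16,12,has); (20,1,has); (20,17,has); (20,19,has); (21,2,has); (21,17,has); (21,18,has); (22,5,has); (22,18,has); (22,19,has); (23,17,has); (23,18,has); (23,19,has)
final:
nodes: 0:pt, 1:pt, 2:pt, 3:pt, 5:pt, 9:F, 10:pt, 11:pt, 12:pt, 13:F, 14:F, 15:F, 16:F, 17:pt, 18:pt, 19:pt, 20:F, 21:F, 22:F, 23:F
edges: (9,1,has); (9,3,has); (9,5,has); (13,2,has); (13,10,has); (13,12,has); (14,3,has); (14,10,has); (14,11,has); (15,5,has); (15,11,has); (15,12,has); (16,10,has); (16,11,has); (16,12,has); (20,1,has); (20,17,has); (20,19,has); (21,2,has); (21,17,has); (21,18,has); (22,5,has); (22,18,has); (22,19,has); (23,17,has); (23,18,has); (23,19,has)
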